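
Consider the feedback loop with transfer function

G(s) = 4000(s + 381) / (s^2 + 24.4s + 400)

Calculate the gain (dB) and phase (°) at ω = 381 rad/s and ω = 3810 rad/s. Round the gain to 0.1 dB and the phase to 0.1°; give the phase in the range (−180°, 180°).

At s = jω = j381:
zero (s+381): 381 + j381 → |·| = √(381²+381²) = √290322 ≈ 538.82, ∠ = arctan(381/381) ≈ 45.00°
quadratic: (j381)² + 24.4·j381 + 400 = -144761 + j9296.4 → |·| ≈ 1.4506e+05, ∠ ≈ 176.33°
|G| = 4000 · 538.82 / 1.4506e+05 ≈ 14.858
Gain = 20 log₁₀(14.858) ≈ 23.44 dB
∠G = 45.00° − 176.33° = -131.33°

At s = jω = j3810:
zero (s+381): 381 + j3810 → |·| = √(381²+3810²) = √14661261 ≈ 3829, ∠ = arctan(3810/381) ≈ 84.29°
quadratic: (j3810)² + 24.4·j3810 + 400 = -14515700 + j92964 → |·| ≈ 1.4516e+07, ∠ ≈ 179.63°
|G| = 4000 · 3829 / 1.4516e+07 ≈ 1.0551
Gain = 20 log₁₀(1.0551) ≈ 0.47 dB
∠G = 84.29° − 179.63° = -95.34°

ω = 381: 23.4 dB, -131.3°; ω = 3810: 0.5 dB, -95.3°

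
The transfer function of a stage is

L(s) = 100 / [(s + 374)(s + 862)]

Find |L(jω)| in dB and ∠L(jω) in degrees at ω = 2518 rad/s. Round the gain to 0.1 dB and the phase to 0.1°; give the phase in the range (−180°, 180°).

At s = jω = j2518:
pole (s+374): 374 + j2518 → |·| = √(374²+2518²) = √6480200 ≈ 2545.6, ∠ = arctan(2518/374) ≈ 81.55°
pole (s+862): 862 + j2518 → |·| = √(862²+2518²) = √7083368 ≈ 2661.5, ∠ = arctan(2518/862) ≈ 71.10°
|L| = 100 / 6.7751e+06 ≈ 1.476e-05
Gain = 20 log₁₀(1.476e-05) ≈ -96.62 dB
∠L = 0.00° − 152.65° = -152.65°

-96.6 dB, -152.7°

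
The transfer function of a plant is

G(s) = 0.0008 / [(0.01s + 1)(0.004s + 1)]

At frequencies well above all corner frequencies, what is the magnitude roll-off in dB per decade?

Each pole contributes −20 dB/decade at high frequency; each zero contributes +20 dB/decade.
Net: 0 zero(s) − 2 pole(s) → -40 dB/decade.

-40 dB/decade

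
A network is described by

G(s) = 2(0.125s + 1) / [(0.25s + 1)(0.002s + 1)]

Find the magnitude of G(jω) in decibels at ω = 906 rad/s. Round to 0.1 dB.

At ω = 906 rad/s:
zero (1 + j906·0.125) = 1 + j113.25 → |·| ≈ 113.25, ∠ ≈ 89.49°
pole (1 + j906·0.25) = 1 + j226.5 → |·| ≈ 226.5, ∠ ≈ 89.75°
pole (1 + j906·0.002) = 1 + j1.812 → |·| ≈ 2.0696, ∠ ≈ 61.11°
|G| = 2 · 113.25 / (226.5 · 2.0696) ≈ 0.48319
Gain = 20 log₁₀(0.48319) ≈ -6.32 dB

-6.3 dB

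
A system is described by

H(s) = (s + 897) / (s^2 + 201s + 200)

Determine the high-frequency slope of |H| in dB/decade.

Each pole contributes −20 dB/decade at high frequency; each zero contributes +20 dB/decade.
Net: 1 zero(s) − 2 pole(s) → -20 dB/decade.

-20 dB/decade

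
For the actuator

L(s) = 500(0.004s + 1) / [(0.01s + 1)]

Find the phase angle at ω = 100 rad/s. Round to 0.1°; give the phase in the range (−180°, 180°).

At ω = 100 rad/s:
zero (1 + j100·0.004) = 1 + j0.4 → |·| ≈ 1.077, ∠ ≈ 21.80°
pole (1 + j100·0.01) = 1 + j1 → |·| ≈ 1.4142, ∠ ≈ 45.00°
∠L = (21.80°) − (45.00°) = -23.20°

-23.2°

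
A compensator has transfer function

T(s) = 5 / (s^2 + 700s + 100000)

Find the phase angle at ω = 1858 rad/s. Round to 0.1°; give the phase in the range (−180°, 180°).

-158.8°

Substitute s = j1858:
Numerator: 5 = 5 + j0
Denominator: (j1858)^2 + 700(j1858) + 100000 = -3352164 + j1300600
|N| = √(5² + 0²) ≈ 5, ∠N ≈ 0.00°
|D| = √(3352164² + 1300600²) ≈ 3.5956e+06, ∠D ≈ 158.79°
∠T = 0.00° − 158.79° = -158.79°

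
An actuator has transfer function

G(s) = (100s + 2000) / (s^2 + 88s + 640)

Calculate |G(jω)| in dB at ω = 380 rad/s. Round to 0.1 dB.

Substitute s = j380:
Numerator: 100(j380) + 2000 = 2000 + j38000
Denominator: (j380)^2 + 88(j380) + 640 = -143760 + j33440
|N| = √(2000² + 38000²) ≈ 38053, ∠N ≈ 86.99°
|D| = √(143760² + 33440²) ≈ 1.476e+05, ∠D ≈ 166.91°
|G| = 38053 / 1.476e+05 ≈ 0.25781
Gain = 20 log₁₀(0.25781) ≈ -11.77 dB

-11.8 dB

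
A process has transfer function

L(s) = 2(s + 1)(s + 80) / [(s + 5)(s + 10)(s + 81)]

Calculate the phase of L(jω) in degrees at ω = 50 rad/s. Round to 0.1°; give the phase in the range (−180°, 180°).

-73.8°

At s = jω = j50:
zero (s+1): 1 + j50 → |·| = √(1²+50²) = √2501 ≈ 50.01, ∠ = arctan(50/1) ≈ 88.85°
zero (s+80): 80 + j50 → |·| = √(80²+50²) = √8900 ≈ 94.34, ∠ = arctan(50/80) ≈ 32.01°
pole (s+5): 5 + j50 → |·| = √(5²+50²) = √2525 ≈ 50.249, ∠ = arctan(50/5) ≈ 84.29°
pole (s+10): 10 + j50 → |·| = √(10²+50²) = √2600 ≈ 50.99, ∠ = arctan(50/10) ≈ 78.69°
pole (s+81): 81 + j50 → |·| = √(81²+50²) = √9061 ≈ 95.189, ∠ = arctan(50/81) ≈ 31.69°
∠L = 120.86° − 194.67° = -73.81°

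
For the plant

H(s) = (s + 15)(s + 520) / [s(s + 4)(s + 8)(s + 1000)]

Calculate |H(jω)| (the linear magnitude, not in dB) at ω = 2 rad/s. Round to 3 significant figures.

0.107

At s = jω = j2:
zero (s+15): 15 + j2 → |·| = √(15²+2²) = √229 ≈ 15.133, ∠ = arctan(2/15) ≈ 7.59°
zero (s+520): 520 + j2 → |·| = √(520²+2²) = √270404 ≈ 520, ∠ = arctan(2/520) ≈ 0.22°
pole (s+4): 4 + j2 → |·| = √(4²+2²) = √20 ≈ 4.4721, ∠ = arctan(2/4) ≈ 26.57°
pole (s+8): 8 + j2 → |·| = √(8²+2²) = √68 ≈ 8.2462, ∠ = arctan(2/8) ≈ 14.04°
pole (s+1000): 1000 + j2 → |·| = √(1000²+2²) = √1000004 ≈ 1000, ∠ = arctan(2/1000) ≈ 0.11°
pole at origin: |s| = 2, ∠ = 90.00° (in denominator)
|H| = 1 · 7869.2 / 73756 ≈ 0.10669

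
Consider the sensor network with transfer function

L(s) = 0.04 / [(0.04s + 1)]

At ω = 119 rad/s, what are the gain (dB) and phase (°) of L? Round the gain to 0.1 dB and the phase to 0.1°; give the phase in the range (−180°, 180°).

At ω = 119 rad/s:
pole (1 + j119·0.04) = 1 + j4.76 → |·| ≈ 4.8639, ∠ ≈ 78.14°
|L| = 0.04 · 1 / (4.8639) ≈ 0.0082239
Gain = 20 log₁₀(0.0082239) ≈ -41.70 dB
∠L = (0°) − (78.14°) = -78.14°

-41.7 dB, -78.1°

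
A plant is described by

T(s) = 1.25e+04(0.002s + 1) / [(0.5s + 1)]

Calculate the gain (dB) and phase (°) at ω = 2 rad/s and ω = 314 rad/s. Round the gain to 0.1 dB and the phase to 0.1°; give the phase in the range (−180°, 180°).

At ω = 2 rad/s:
zero (1 + j2·0.002) = 1 + j0.004 → |·| ≈ 1, ∠ ≈ 0.23°
pole (1 + j2·0.5) = 1 + j1 → |·| ≈ 1.4142, ∠ ≈ 45.00°
|T| = 1.25e+04 · 1 / (1.4142) ≈ 8838.9
Gain = 20 log₁₀(8838.9) ≈ 78.93 dB
∠T = (0.23°) − (45.00°) = -44.77°

At ω = 314 rad/s:
zero (1 + j314·0.002) = 1 + j0.628 → |·| ≈ 1.1808, ∠ ≈ 32.13°
pole (1 + j314·0.5) = 1 + j157 → |·| ≈ 157, ∠ ≈ 89.64°
|T| = 1.25e+04 · 1.1808 / (157) ≈ 94.013
Gain = 20 log₁₀(94.013) ≈ 39.46 dB
∠T = (32.13°) − (89.64°) = -57.51°

ω = 2: 78.9 dB, -44.8°; ω = 314: 39.5 dB, -57.5°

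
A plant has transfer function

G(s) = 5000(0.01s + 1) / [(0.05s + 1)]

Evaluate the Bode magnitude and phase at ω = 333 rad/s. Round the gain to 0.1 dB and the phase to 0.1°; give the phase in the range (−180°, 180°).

60.4 dB, -13.3°

At ω = 333 rad/s:
zero (1 + j333·0.01) = 1 + j3.33 → |·| ≈ 3.4769, ∠ ≈ 73.28°
pole (1 + j333·0.05) = 1 + j16.65 → |·| ≈ 16.68, ∠ ≈ 86.56°
|G| = 5000 · 3.4769 / (16.68) ≈ 1042.2
Gain = 20 log₁₀(1042.2) ≈ 60.36 dB
∠G = (73.28°) − (86.56°) = -13.28°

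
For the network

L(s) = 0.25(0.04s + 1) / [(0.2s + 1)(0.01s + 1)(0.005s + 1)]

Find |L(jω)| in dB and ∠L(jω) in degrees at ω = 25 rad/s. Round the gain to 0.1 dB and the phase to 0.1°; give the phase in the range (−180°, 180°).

At ω = 25 rad/s:
zero (1 + j25·0.04) = 1 + j1 → |·| ≈ 1.4142, ∠ ≈ 45.00°
pole (1 + j25·0.2) = 1 + j5 → |·| ≈ 5.099, ∠ ≈ 78.69°
pole (1 + j25·0.01) = 1 + j0.25 → |·| ≈ 1.0308, ∠ ≈ 14.04°
pole (1 + j25·0.005) = 1 + j0.125 → |·| ≈ 1.0078, ∠ ≈ 7.13°
|L| = 0.25 · 1.4142 / (5.099 · 1.0308 · 1.0078) ≈ 0.066745
Gain = 20 log₁₀(0.066745) ≈ -23.51 dB
∠L = (45.00°) − (78.69° + 14.04° + 7.13°) = -54.86°

-23.5 dB, -54.9°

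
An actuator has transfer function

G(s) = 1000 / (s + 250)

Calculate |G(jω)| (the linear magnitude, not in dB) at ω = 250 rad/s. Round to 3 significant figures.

2.83

Substitute s = j250:
Numerator: 1000 = 1000 + j0
Denominator: (j250) + 250 = 250 + j250
|N| = √(1000² + 0²) ≈ 1000, ∠N ≈ 0.00°
|D| = √(250² + 250²) ≈ 353.55, ∠D ≈ 45.00°
|G| = 1000 / 353.55 ≈ 2.8285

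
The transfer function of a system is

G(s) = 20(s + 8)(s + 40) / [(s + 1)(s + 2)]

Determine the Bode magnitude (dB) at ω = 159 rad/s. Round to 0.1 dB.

26.3 dB

At s = jω = j159:
zero (s+8): 8 + j159 → |·| = √(8²+159²) = √25345 ≈ 159.2, ∠ = arctan(159/8) ≈ 87.12°
zero (s+40): 40 + j159 → |·| = √(40²+159²) = √26881 ≈ 163.95, ∠ = arctan(159/40) ≈ 75.88°
pole (s+1): 1 + j159 → |·| = √(1²+159²) = √25282 ≈ 159, ∠ = arctan(159/1) ≈ 89.64°
pole (s+2): 2 + j159 → |·| = √(2²+159²) = √25285 ≈ 159.01, ∠ = arctan(159/2) ≈ 89.28°
|G| = 20 · 26101 / 25283 ≈ 20.647
Gain = 20 log₁₀(20.647) ≈ 26.30 dB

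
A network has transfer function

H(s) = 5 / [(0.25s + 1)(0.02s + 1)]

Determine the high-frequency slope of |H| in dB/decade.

Each pole contributes −20 dB/decade at high frequency; each zero contributes +20 dB/decade.
Net: 0 zero(s) − 2 pole(s) → -40 dB/decade.

-40 dB/decade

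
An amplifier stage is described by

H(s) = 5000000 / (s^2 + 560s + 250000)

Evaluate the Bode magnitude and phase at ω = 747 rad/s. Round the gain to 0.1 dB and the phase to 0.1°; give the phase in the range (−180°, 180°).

At s = jω = j747:
quadratic: (j747)² + 560·j747 + 250000 = -308009 + j418320 → |·| ≈ 5.1948e+05, ∠ ≈ 126.36°
|H| = 5000000 / 5.1948e+05 ≈ 9.625
Gain = 20 log₁₀(9.625) ≈ 19.67 dB
∠H = 0.00° − 126.36° = -126.36°

19.7 dB, -126.4°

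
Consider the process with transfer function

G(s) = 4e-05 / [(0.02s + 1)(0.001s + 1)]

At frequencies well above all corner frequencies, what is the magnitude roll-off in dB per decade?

-40 dB/decade

Each pole contributes −20 dB/decade at high frequency; each zero contributes +20 dB/decade.
Net: 0 zero(s) − 2 pole(s) → -40 dB/decade.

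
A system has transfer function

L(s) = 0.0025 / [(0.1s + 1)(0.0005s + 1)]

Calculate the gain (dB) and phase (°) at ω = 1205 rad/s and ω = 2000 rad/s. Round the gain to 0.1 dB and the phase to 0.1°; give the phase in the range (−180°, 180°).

ω = 1205: -95.0 dB, -120.6°; ω = 2000: -101.1 dB, -134.7°

At ω = 1205 rad/s:
pole (1 + j1205·0.1) = 1 + j120.5 → |·| ≈ 120.5, ∠ ≈ 89.52°
pole (1 + j1205·0.0005) = 1 + j0.6025 → |·| ≈ 1.1675, ∠ ≈ 31.07°
|L| = 0.0025 · 1 / (120.5 · 1.1675) ≈ 1.777e-05
Gain = 20 log₁₀(1.777e-05) ≈ -95.01 dB
∠L = (0°) − (89.52° + 31.07°) = -120.59°

At ω = 2000 rad/s:
pole (1 + j2000·0.1) = 1 + j200 → |·| ≈ 200, ∠ ≈ 89.71°
pole (1 + j2000·0.0005) = 1 + j1 → |·| ≈ 1.4142, ∠ ≈ 45.00°
|L| = 0.0025 · 1 / (200 · 1.4142) ≈ 8.8389e-06
Gain = 20 log₁₀(8.8389e-06) ≈ -101.07 dB
∠L = (0°) − (89.71° + 45.00°) = -134.71°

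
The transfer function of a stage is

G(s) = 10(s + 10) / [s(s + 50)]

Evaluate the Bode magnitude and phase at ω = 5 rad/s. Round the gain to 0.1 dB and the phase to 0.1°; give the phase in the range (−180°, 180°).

-7.0 dB, -69.1°

At s = jω = j5:
zero (s+10): 10 + j5 → |·| = √(10²+5²) = √125 ≈ 11.18, ∠ = arctan(5/10) ≈ 26.57°
pole (s+50): 50 + j5 → |·| = √(50²+5²) = √2525 ≈ 50.249, ∠ = arctan(5/50) ≈ 5.71°
pole at origin: |s| = 5, ∠ = 90.00° (in denominator)
|G| = 10 · 11.18 / 251.25 ≈ 0.44498
Gain = 20 log₁₀(0.44498) ≈ -7.03 dB
∠G = 26.57° − 95.71° = -69.14°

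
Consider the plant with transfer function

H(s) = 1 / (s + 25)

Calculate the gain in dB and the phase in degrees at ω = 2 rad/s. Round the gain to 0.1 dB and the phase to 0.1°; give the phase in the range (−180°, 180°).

Substitute s = j2:
Numerator: 1 = 1 + j0
Denominator: (j2) + 25 = 25 + j2
|N| = √(1² + 0²) ≈ 1, ∠N ≈ 0.00°
|D| = √(25² + 2²) ≈ 25.08, ∠D ≈ 4.57°
|H| = 1 / 25.08 ≈ 0.039872
Gain = 20 log₁₀(0.039872) ≈ -27.99 dB
∠H = 0.00° − 4.57° = -4.57°

-28.0 dB, -4.6°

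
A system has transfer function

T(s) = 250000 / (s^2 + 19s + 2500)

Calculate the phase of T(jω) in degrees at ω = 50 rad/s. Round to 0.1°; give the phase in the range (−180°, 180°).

At s = jω = j50:
quadratic: (j50)² + 19·j50 + 2500 = 0 + j950 → |·| ≈ 950, ∠ ≈ 90.00°
∠T = 0.00° − 90.00° = -90.00°

-90.0°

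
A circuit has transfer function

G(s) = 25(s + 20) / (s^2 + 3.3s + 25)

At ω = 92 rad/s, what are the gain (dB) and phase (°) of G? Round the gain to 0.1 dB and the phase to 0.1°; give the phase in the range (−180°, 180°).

At s = jω = j92:
zero (s+20): 20 + j92 → |·| = √(20²+92²) = √8864 ≈ 94.149, ∠ = arctan(92/20) ≈ 77.74°
quadratic: (j92)² + 3.3·j92 + 25 = -8439 + j303.6 → |·| ≈ 8444.5, ∠ ≈ 177.94°
|G| = 25 · 94.149 / 8444.5 ≈ 0.27873
Gain = 20 log₁₀(0.27873) ≈ -11.10 dB
∠G = 77.74° − 177.94° = -100.20°

-11.1 dB, -100.2°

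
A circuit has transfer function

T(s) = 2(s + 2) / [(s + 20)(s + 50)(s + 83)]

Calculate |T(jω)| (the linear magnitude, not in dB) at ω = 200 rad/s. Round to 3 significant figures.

4.46e-05

At s = jω = j200:
zero (s+2): 2 + j200 → |·| = √(2²+200²) = √40004 ≈ 200.01, ∠ = arctan(200/2) ≈ 89.43°
pole (s+20): 20 + j200 → |·| = √(20²+200²) = √40400 ≈ 201, ∠ = arctan(200/20) ≈ 84.29°
pole (s+50): 50 + j200 → |·| = √(50²+200²) = √42500 ≈ 206.16, ∠ = arctan(200/50) ≈ 75.96°
pole (s+83): 83 + j200 → |·| = √(83²+200²) = √46889 ≈ 216.54, ∠ = arctan(200/83) ≈ 67.46°
|T| = 2 · 200.01 / 8.973e+06 ≈ 4.458e-05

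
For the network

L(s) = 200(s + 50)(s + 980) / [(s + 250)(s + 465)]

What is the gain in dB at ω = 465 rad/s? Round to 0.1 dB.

49.3 dB

At s = jω = j465:
zero (s+50): 50 + j465 → |·| = √(50²+465²) = √218725 ≈ 467.68, ∠ = arctan(465/50) ≈ 83.86°
zero (s+980): 980 + j465 → |·| = √(980²+465²) = √1176625 ≈ 1084.7, ∠ = arctan(465/980) ≈ 25.38°
pole (s+250): 250 + j465 → |·| = √(250²+465²) = √278725 ≈ 527.94, ∠ = arctan(465/250) ≈ 61.74°
pole (s+465): 465 + j465 → |·| = √(465²+465²) = √432450 ≈ 657.61, ∠ = arctan(465/465) ≈ 45.00°
|L| = 200 · 5.0729e+05 / 3.4718e+05 ≈ 292.23
Gain = 20 log₁₀(292.23) ≈ 49.31 dB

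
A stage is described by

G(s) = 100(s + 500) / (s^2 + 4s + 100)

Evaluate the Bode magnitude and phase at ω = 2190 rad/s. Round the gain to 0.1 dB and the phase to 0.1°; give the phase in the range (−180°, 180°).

-26.6 dB, -102.8°

At s = jω = j2190:
zero (s+500): 500 + j2190 → |·| = √(500²+2190²) = √5046100 ≈ 2246.4, ∠ = arctan(2190/500) ≈ 77.14°
quadratic: (j2190)² + 4·j2190 + 100 = -4796000 + j8760 → |·| ≈ 4.796e+06, ∠ ≈ 179.90°
|G| = 100 · 2246.4 / 4.796e+06 ≈ 0.046839
Gain = 20 log₁₀(0.046839) ≈ -26.59 dB
∠G = 77.14° − 179.90° = -102.76°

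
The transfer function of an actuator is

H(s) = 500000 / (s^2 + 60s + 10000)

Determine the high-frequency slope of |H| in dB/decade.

Each pole contributes −20 dB/decade at high frequency; each zero contributes +20 dB/decade.
Net: 0 zero(s) − 2 pole(s) → -40 dB/decade.

-40 dB/decade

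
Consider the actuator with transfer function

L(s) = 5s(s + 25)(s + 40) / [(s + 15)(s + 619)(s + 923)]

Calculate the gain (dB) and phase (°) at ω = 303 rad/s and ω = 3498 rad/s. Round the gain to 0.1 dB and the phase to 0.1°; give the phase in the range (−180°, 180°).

ω = 303: -3.2 dB, 126.3°; ω = 3498: 13.6 dB, 24.0°

At s = jω = j303:
zero (s+25): 25 + j303 → |·| = √(25²+303²) = √92434 ≈ 304.03, ∠ = arctan(303/25) ≈ 85.28°
zero (s+40): 40 + j303 → |·| = √(40²+303²) = √93409 ≈ 305.63, ∠ = arctan(303/40) ≈ 82.48°
zero at origin: s = j303 → |·| = 303, ∠ = 90.00°
pole (s+15): 15 + j303 → |·| = √(15²+303²) = √92034 ≈ 303.37, ∠ = arctan(303/15) ≈ 87.17°
pole (s+619): 619 + j303 → |·| = √(619²+303²) = √474970 ≈ 689.18, ∠ = arctan(303/619) ≈ 26.08°
pole (s+923): 923 + j303 → |·| = √(923²+303²) = √943738 ≈ 971.46, ∠ = arctan(303/923) ≈ 18.17°
|L| = 5 · 2.8155e+07 / 2.0311e+08 ≈ 0.6931
Gain = 20 log₁₀(0.6931) ≈ -3.18 dB
∠L = 257.76° − 131.42° = 126.34°

At s = jω = j3498:
zero (s+25): 25 + j3498 → |·| = √(25²+3498²) = √12236629 ≈ 3498.1, ∠ = arctan(3498/25) ≈ 89.59°
zero (s+40): 40 + j3498 → |·| = √(40²+3498²) = √12237604 ≈ 3498.2, ∠ = arctan(3498/40) ≈ 89.34°
zero at origin: s = j3498 → |·| = 3498, ∠ = 90.00°
pole (s+15): 15 + j3498 → |·| = √(15²+3498²) = √12236229 ≈ 3498, ∠ = arctan(3498/15) ≈ 89.75°
pole (s+619): 619 + j3498 → |·| = √(619²+3498²) = √12619165 ≈ 3552.3, ∠ = arctan(3498/619) ≈ 79.96°
pole (s+923): 923 + j3498 → |·| = √(923²+3498²) = √13087933 ≈ 3617.7, ∠ = arctan(3498/923) ≈ 75.22°
|L| = 5 · 4.2805e+10 / 4.4953e+10 ≈ 4.7611
Gain = 20 log₁₀(4.7611) ≈ 13.55 dB
∠L = 268.93° − 244.93° = 24.00°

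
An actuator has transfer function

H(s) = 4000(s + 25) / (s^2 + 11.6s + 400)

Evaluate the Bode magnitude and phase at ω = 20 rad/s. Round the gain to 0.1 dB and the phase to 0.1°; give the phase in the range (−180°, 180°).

54.8 dB, -51.3°

At s = jω = j20:
zero (s+25): 25 + j20 → |·| = √(25²+20²) = √1025 ≈ 32.016, ∠ = arctan(20/25) ≈ 38.66°
quadratic: (j20)² + 11.6·j20 + 400 = 0 + j232 → |·| ≈ 232, ∠ ≈ 90.00°
|H| = 4000 · 32.016 / 232 ≈ 552
Gain = 20 log₁₀(552) ≈ 54.84 dB
∠H = 38.66° − 90.00° = -51.34°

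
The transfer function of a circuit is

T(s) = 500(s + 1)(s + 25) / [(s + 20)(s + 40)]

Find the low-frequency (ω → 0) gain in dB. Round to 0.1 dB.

23.9 dB

T(0) = 500·1·25 / (20·40) = 15.625
20 log₁₀(15.625) ≈ 23.88 dB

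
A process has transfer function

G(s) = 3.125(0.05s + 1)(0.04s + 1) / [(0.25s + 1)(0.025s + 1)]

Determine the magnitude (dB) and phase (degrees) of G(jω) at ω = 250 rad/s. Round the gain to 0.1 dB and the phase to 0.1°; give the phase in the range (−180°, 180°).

At ω = 250 rad/s:
zero (1 + j250·0.05) = 1 + j12.5 → |·| ≈ 12.54, ∠ ≈ 85.43°
zero (1 + j250·0.04) = 1 + j10 → |·| ≈ 10.05, ∠ ≈ 84.29°
pole (1 + j250·0.25) = 1 + j62.5 → |·| ≈ 62.508, ∠ ≈ 89.08°
pole (1 + j250·0.025) = 1 + j6.25 → |·| ≈ 6.3295, ∠ ≈ 80.91°
|G| = 3.125 · 12.54 · 10.05 / (62.508 · 6.3295) ≈ 0.99543
Gain = 20 log₁₀(0.99543) ≈ -0.04 dB
∠G = (85.43° + 84.29°) − (89.08° + 80.91°) = -0.27°

-0.0 dB, -0.3°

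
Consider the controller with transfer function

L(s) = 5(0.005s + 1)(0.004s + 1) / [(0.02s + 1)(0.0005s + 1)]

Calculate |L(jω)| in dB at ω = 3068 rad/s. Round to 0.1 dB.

At ω = 3068 rad/s:
zero (1 + j3068·0.005) = 1 + j15.34 → |·| ≈ 15.373, ∠ ≈ 86.27°
zero (1 + j3068·0.004) = 1 + j12.272 → |·| ≈ 12.313, ∠ ≈ 85.34°
pole (1 + j3068·0.02) = 1 + j61.36 → |·| ≈ 61.368, ∠ ≈ 89.07°
pole (1 + j3068·0.0005) = 1 + j1.534 → |·| ≈ 1.8312, ∠ ≈ 56.90°
|L| = 5 · 15.373 · 12.313 / (61.368 · 1.8312) ≈ 8.422
Gain = 20 log₁₀(8.422) ≈ 18.51 dB

18.5 dB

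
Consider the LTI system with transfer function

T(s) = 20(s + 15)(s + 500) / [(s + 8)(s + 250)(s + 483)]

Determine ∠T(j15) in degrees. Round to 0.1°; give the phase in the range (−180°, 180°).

At s = jω = j15:
zero (s+15): 15 + j15 → |·| = √(15²+15²) = √450 ≈ 21.213, ∠ = arctan(15/15) ≈ 45.00°
zero (s+500): 500 + j15 → |·| = √(500²+15²) = √250225 ≈ 500.22, ∠ = arctan(15/500) ≈ 1.72°
pole (s+8): 8 + j15 → |·| = √(8²+15²) = √289 ≈ 17, ∠ = arctan(15/8) ≈ 61.93°
pole (s+250): 250 + j15 → |·| = √(250²+15²) = √62725 ≈ 250.45, ∠ = arctan(15/250) ≈ 3.43°
pole (s+483): 483 + j15 → |·| = √(483²+15²) = √233514 ≈ 483.23, ∠ = arctan(15/483) ≈ 1.78°
∠T = 46.72° − 67.14° = -20.42°

-20.4°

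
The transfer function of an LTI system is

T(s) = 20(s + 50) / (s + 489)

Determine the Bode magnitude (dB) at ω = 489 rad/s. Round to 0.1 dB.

23.1 dB

At s = jω = j489:
zero (s+50): 50 + j489 → |·| = √(50²+489²) = √241621 ≈ 491.55, ∠ = arctan(489/50) ≈ 84.16°
pole (s+489): 489 + j489 → |·| = √(489²+489²) = √478242 ≈ 691.55, ∠ = arctan(489/489) ≈ 45.00°
|T| = 20 · 491.55 / 691.55 ≈ 14.216
Gain = 20 log₁₀(14.216) ≈ 23.06 dB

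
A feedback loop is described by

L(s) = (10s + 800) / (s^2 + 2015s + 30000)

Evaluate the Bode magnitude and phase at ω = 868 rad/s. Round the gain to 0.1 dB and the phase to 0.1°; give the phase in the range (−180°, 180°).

-46.7 dB, -27.7°

Substitute s = j868:
Numerator: 10(j868) + 800 = 800 + j8680
Denominator: (j868)^2 + 2015(j868) + 30000 = -723424 + j1749020
|N| = √(800² + 8680²) ≈ 8716.8, ∠N ≈ 84.73°
|D| = √(723424² + 1749020²) ≈ 1.8927e+06, ∠D ≈ 112.47°
|L| = 8716.8 / 1.8927e+06 ≈ 0.0046055
Gain = 20 log₁₀(0.0046055) ≈ -46.73 dB
∠L = 84.73° − 112.47° = -27.74°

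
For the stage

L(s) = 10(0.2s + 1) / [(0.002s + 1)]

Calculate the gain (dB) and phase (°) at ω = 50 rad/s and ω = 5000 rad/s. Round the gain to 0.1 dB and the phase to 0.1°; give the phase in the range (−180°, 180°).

At ω = 50 rad/s:
zero (1 + j50·0.2) = 1 + j10 → |·| ≈ 10.05, ∠ ≈ 84.29°
pole (1 + j50·0.002) = 1 + j0.1 → |·| ≈ 1.005, ∠ ≈ 5.71°
|L| = 10 · 10.05 / (1.005) ≈ 100
Gain = 20 log₁₀(100) ≈ 40.00 dB
∠L = (84.29°) − (5.71°) = 78.58°

At ω = 5000 rad/s:
zero (1 + j5000·0.2) = 1 + j1000 → |·| ≈ 1000, ∠ ≈ 89.94°
pole (1 + j5000·0.002) = 1 + j10 → |·| ≈ 10.05, ∠ ≈ 84.29°
|L| = 10 · 1000 / (10.05) ≈ 995.02
Gain = 20 log₁₀(995.02) ≈ 59.96 dB
∠L = (89.94°) − (84.29°) = 5.65°

ω = 50: 40.0 dB, 78.6°; ω = 5000: 60.0 dB, 5.7°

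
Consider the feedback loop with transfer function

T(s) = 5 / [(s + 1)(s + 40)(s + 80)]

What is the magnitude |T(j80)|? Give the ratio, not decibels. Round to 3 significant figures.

6.18e-06

At s = jω = j80:
pole (s+1): 1 + j80 → |·| = √(1²+80²) = √6401 ≈ 80.006, ∠ = arctan(80/1) ≈ 89.28°
pole (s+40): 40 + j80 → |·| = √(40²+80²) = √8000 ≈ 89.443, ∠ = arctan(80/40) ≈ 63.43°
pole (s+80): 80 + j80 → |·| = √(80²+80²) = √12800 ≈ 113.14, ∠ = arctan(80/80) ≈ 45.00°
|T| = 5 / 8.0963e+05 ≈ 6.1757e-06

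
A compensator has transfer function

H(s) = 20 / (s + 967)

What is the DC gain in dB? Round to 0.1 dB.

-33.7 dB

H(0) = 20 / (967) ≈ 0.020683
20 log₁₀(0.020683) ≈ -33.69 dB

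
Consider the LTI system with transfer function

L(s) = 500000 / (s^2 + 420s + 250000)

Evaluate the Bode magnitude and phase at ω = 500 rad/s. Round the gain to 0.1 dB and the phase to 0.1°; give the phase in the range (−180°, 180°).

At s = jω = j500:
quadratic: (j500)² + 420·j500 + 250000 = 0 + j210000 → |·| ≈ 2.1e+05, ∠ ≈ 90.00°
|L| = 500000 / 2.1e+05 ≈ 2.381
Gain = 20 log₁₀(2.381) ≈ 7.54 dB
∠L = 0.00° − 90.00° = -90.00°

7.5 dB, -90.0°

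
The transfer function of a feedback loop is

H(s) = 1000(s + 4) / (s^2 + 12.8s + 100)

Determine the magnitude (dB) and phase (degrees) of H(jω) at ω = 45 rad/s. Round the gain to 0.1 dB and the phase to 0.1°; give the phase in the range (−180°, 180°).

At s = jω = j45:
zero (s+4): 4 + j45 → |·| = √(4²+45²) = √2041 ≈ 45.177, ∠ = arctan(45/4) ≈ 84.92°
quadratic: (j45)² + 12.8·j45 + 100 = -1925 + j576 → |·| ≈ 2009.3, ∠ ≈ 163.34°
|H| = 1000 · 45.177 / 2009.3 ≈ 22.484
Gain = 20 log₁₀(22.484) ≈ 27.04 dB
∠H = 84.92° − 163.34° = -78.42°

27.0 dB, -78.4°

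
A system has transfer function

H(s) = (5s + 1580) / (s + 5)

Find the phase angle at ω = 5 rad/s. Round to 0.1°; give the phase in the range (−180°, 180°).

-44.1°

Substitute s = j5:
Numerator: 5(j5) + 1580 = 1580 + j25
Denominator: (j5) + 5 = 5 + j5
|N| = √(1580² + 25²) ≈ 1580.2, ∠N ≈ 0.91°
|D| = √(5² + 5²) ≈ 7.0711, ∠D ≈ 45.00°
∠H = 0.91° − 45.00° = -44.09°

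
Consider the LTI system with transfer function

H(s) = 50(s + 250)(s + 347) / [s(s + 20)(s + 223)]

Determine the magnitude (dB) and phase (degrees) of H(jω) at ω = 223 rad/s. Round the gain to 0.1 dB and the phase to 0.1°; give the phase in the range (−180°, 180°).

At s = jω = j223:
zero (s+250): 250 + j223 → |·| = √(250²+223²) = √112229 ≈ 335.01, ∠ = arctan(223/250) ≈ 41.73°
zero (s+347): 347 + j223 → |·| = √(347²+223²) = √170138 ≈ 412.48, ∠ = arctan(223/347) ≈ 32.73°
pole (s+20): 20 + j223 → |·| = √(20²+223²) = √50129 ≈ 223.9, ∠ = arctan(223/20) ≈ 84.88°
pole (s+223): 223 + j223 → |·| = √(223²+223²) = √99458 ≈ 315.37, ∠ = arctan(223/223) ≈ 45.00°
pole at origin: |s| = 223, ∠ = 90.00° (in denominator)
|H| = 50 · 1.3818e+05 / 1.5746e+07 ≈ 0.43878
Gain = 20 log₁₀(0.43878) ≈ -7.16 dB
∠H = 74.46° − 219.88° = -145.42°

-7.2 dB, -145.4°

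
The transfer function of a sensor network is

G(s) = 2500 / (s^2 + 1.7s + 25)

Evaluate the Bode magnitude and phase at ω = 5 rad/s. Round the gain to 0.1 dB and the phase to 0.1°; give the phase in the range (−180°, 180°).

At s = jω = j5:
quadratic: (j5)² + 1.7·j5 + 25 = 0 + j8.5 → |·| ≈ 8.5, ∠ ≈ 90.00°
|G| = 2500 / 8.5 ≈ 294.12
Gain = 20 log₁₀(294.12) ≈ 49.37 dB
∠G = 0.00° − 90.00° = -90.00°

49.4 dB, -90.0°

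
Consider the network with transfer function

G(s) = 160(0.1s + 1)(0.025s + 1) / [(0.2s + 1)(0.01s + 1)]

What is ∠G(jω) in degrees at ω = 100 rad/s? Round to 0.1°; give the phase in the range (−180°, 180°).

At ω = 100 rad/s:
zero (1 + j100·0.1) = 1 + j10 → |·| ≈ 10.05, ∠ ≈ 84.29°
zero (1 + j100·0.025) = 1 + j2.5 → |·| ≈ 2.6926, ∠ ≈ 68.20°
pole (1 + j100·0.2) = 1 + j20 → |·| ≈ 20.025, ∠ ≈ 87.14°
pole (1 + j100·0.01) = 1 + j1 → |·| ≈ 1.4142, ∠ ≈ 45.00°
∠G = (84.29° + 68.20°) − (87.14° + 45.00°) = 20.35°

20.4°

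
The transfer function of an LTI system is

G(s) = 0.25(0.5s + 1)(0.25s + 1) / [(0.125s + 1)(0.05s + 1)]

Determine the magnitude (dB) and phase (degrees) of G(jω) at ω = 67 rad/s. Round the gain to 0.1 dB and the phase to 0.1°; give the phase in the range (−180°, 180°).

At ω = 67 rad/s:
zero (1 + j67·0.5) = 1 + j33.5 → |·| ≈ 33.515, ∠ ≈ 88.29°
zero (1 + j67·0.25) = 1 + j16.75 → |·| ≈ 16.78, ∠ ≈ 86.58°
pole (1 + j67·0.125) = 1 + j8.375 → |·| ≈ 8.4345, ∠ ≈ 83.19°
pole (1 + j67·0.05) = 1 + j3.35 → |·| ≈ 3.4961, ∠ ≈ 73.38°
|G| = 0.25 · 33.515 · 16.78 / (8.4345 · 3.4961) ≈ 4.7679
Gain = 20 log₁₀(4.7679) ≈ 13.57 dB
∠G = (88.29° + 86.58°) − (83.19° + 73.38°) = 18.30°

13.6 dB, 18.3°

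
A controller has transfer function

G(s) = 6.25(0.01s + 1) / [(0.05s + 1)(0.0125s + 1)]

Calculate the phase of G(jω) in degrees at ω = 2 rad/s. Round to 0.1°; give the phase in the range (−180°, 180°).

At ω = 2 rad/s:
zero (1 + j2·0.01) = 1 + j0.02 → |·| ≈ 1.0002, ∠ ≈ 1.15°
pole (1 + j2·0.05) = 1 + j0.1 → |·| ≈ 1.005, ∠ ≈ 5.71°
pole (1 + j2·0.0125) = 1 + j0.025 → |·| ≈ 1.0003, ∠ ≈ 1.43°
∠G = (1.15°) − (5.71° + 1.43°) = -5.99°

-6.0°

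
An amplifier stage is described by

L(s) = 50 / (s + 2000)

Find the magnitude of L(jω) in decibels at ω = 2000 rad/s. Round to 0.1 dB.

Substitute s = j2000:
Numerator: 50 = 50 + j0
Denominator: (j2000) + 2000 = 2000 + j2000
|N| = √(50² + 0²) ≈ 50, ∠N ≈ 0.00°
|D| = √(2000² + 2000²) ≈ 2828.4, ∠D ≈ 45.00°
|L| = 50 / 2828.4 ≈ 0.017678
Gain = 20 log₁₀(0.017678) ≈ -35.05 dB

-35.1 dB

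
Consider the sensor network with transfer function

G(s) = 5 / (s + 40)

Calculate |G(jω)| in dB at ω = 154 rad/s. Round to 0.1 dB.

Substitute s = j154:
Numerator: 5 = 5 + j0
Denominator: (j154) + 40 = 40 + j154
|N| = √(5² + 0²) ≈ 5, ∠N ≈ 0.00°
|D| = √(40² + 154²) ≈ 159.11, ∠D ≈ 75.44°
|G| = 5 / 159.11 ≈ 0.031425
Gain = 20 log₁₀(0.031425) ≈ -30.05 dB

-30.1 dB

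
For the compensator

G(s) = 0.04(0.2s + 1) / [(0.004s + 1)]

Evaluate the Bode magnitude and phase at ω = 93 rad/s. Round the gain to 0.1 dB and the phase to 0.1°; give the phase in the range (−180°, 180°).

At ω = 93 rad/s:
zero (1 + j93·0.2) = 1 + j18.6 → |·| ≈ 18.627, ∠ ≈ 86.92°
pole (1 + j93·0.004) = 1 + j0.372 → |·| ≈ 1.067, ∠ ≈ 20.41°
|G| = 0.04 · 18.627 / (1.067) ≈ 0.69829
Gain = 20 log₁₀(0.69829) ≈ -3.12 dB
∠G = (86.92°) − (20.41°) = 66.51°

-3.1 dB, 66.5°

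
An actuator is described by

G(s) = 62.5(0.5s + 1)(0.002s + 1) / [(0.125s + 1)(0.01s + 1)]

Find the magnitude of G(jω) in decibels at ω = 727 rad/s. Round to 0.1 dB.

35.6 dB

At ω = 727 rad/s:
zero (1 + j727·0.5) = 1 + j363.5 → |·| ≈ 363.5, ∠ ≈ 89.84°
zero (1 + j727·0.002) = 1 + j1.454 → |·| ≈ 1.7647, ∠ ≈ 55.48°
pole (1 + j727·0.125) = 1 + j90.875 → |·| ≈ 90.881, ∠ ≈ 89.37°
pole (1 + j727·0.01) = 1 + j7.27 → |·| ≈ 7.3385, ∠ ≈ 82.17°
|G| = 62.5 · 363.5 · 1.7647 / (90.881 · 7.3385) ≈ 60.114
Gain = 20 log₁₀(60.114) ≈ 35.58 dB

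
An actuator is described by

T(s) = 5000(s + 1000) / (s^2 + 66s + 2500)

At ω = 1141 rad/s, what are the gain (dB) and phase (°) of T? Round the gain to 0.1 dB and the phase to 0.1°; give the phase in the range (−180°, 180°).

At s = jω = j1141:
zero (s+1000): 1000 + j1141 → |·| = √(1000²+1141²) = √2301881 ≈ 1517.2, ∠ = arctan(1141/1000) ≈ 48.77°
quadratic: (j1141)² + 66·j1141 + 2500 = -1299381 + j75306 → |·| ≈ 1.3016e+06, ∠ ≈ 176.68°
|T| = 5000 · 1517.2 / 1.3016e+06 ≈ 5.8282
Gain = 20 log₁₀(5.8282) ≈ 15.31 dB
∠T = 48.77° − 176.68° = -127.91°

15.3 dB, -127.9°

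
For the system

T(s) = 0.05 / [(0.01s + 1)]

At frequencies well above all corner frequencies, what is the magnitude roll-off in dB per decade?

Each pole contributes −20 dB/decade at high frequency; each zero contributes +20 dB/decade.
Net: 0 zero(s) − 1 pole(s) → -20 dB/decade.

-20 dB/decade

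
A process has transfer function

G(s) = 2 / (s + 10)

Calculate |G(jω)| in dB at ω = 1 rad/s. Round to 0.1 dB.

Substitute s = j1:
Numerator: 2 = 2 + j0
Denominator: (j1) + 10 = 10 + j1
|N| = √(2² + 0²) ≈ 2, ∠N ≈ 0.00°
|D| = √(10² + 1²) ≈ 10.05, ∠D ≈ 5.71°
|G| = 2 / 10.05 ≈ 0.199
Gain = 20 log₁₀(0.199) ≈ -14.02 dB

-14.0 dB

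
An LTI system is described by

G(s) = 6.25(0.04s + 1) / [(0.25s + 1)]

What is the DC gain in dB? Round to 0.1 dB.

G(0) = 6.25 · 1 / 1 = 6.25
20 log₁₀(6.25) ≈ 15.92 dB

15.9 dB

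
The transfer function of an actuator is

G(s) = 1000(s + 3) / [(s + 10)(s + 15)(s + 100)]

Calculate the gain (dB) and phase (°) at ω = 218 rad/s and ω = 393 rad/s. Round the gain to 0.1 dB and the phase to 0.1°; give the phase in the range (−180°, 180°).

ω = 218: -34.4 dB, -149.6°; ω = 393: -44.1 dB, -162.5°

At s = jω = j218:
zero (s+3): 3 + j218 → |·| = √(3²+218²) = √47533 ≈ 218.02, ∠ = arctan(218/3) ≈ 89.21°
pole (s+10): 10 + j218 → |·| = √(10²+218²) = √47624 ≈ 218.23, ∠ = arctan(218/10) ≈ 87.37°
pole (s+15): 15 + j218 → |·| = √(15²+218²) = √47749 ≈ 218.52, ∠ = arctan(218/15) ≈ 86.06°
pole (s+100): 100 + j218 → |·| = √(100²+218²) = √57524 ≈ 239.84, ∠ = arctan(218/100) ≈ 65.36°
|G| = 1000 · 218.02 / 1.1437e+07 ≈ 0.019063
Gain = 20 log₁₀(0.019063) ≈ -34.40 dB
∠G = 89.21° − 238.79° = -149.58°

At s = jω = j393:
zero (s+3): 3 + j393 → |·| = √(3²+393²) = √154458 ≈ 393.01, ∠ = arctan(393/3) ≈ 89.56°
pole (s+10): 10 + j393 → |·| = √(10²+393²) = √154549 ≈ 393.13, ∠ = arctan(393/10) ≈ 88.54°
pole (s+15): 15 + j393 → |·| = √(15²+393²) = √154674 ≈ 393.29, ∠ = arctan(393/15) ≈ 87.81°
pole (s+100): 100 + j393 → |·| = √(100²+393²) = √164449 ≈ 405.52, ∠ = arctan(393/100) ≈ 75.72°
|G| = 1000 · 393.01 / 6.2699e+07 ≈ 0.0062682
Gain = 20 log₁₀(0.0062682) ≈ -44.06 dB
∠G = 89.56° − 252.07° = -162.51°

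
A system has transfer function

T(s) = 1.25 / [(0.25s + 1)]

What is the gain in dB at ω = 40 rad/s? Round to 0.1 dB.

-18.1 dB

At ω = 40 rad/s:
pole (1 + j40·0.25) = 1 + j10 → |·| ≈ 10.05, ∠ ≈ 84.29°
|T| = 1.25 · 1 / (10.05) ≈ 0.12438
Gain = 20 log₁₀(0.12438) ≈ -18.10 dB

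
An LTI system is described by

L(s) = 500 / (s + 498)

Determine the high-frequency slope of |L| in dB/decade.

Each pole contributes −20 dB/decade at high frequency; each zero contributes +20 dB/decade.
Net: 0 zero(s) − 1 pole(s) → -20 dB/decade.

-20 dB/decade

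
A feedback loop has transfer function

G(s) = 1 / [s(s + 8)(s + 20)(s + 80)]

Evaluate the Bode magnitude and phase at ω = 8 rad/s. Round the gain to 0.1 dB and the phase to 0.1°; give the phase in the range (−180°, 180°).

At s = jω = j8:
pole (s+8): 8 + j8 → |·| = √(8²+8²) = √128 ≈ 11.314, ∠ = arctan(8/8) ≈ 45.00°
pole (s+20): 20 + j8 → |·| = √(20²+8²) = √464 ≈ 21.541, ∠ = arctan(8/20) ≈ 21.80°
pole (s+80): 80 + j8 → |·| = √(80²+8²) = √6464 ≈ 80.399, ∠ = arctan(8/80) ≈ 5.71°
pole at origin: |s| = 8, ∠ = 90.00° (in denominator)
|G| = 1 / 1.5676e+05 ≈ 6.3792e-06
Gain = 20 log₁₀(6.3792e-06) ≈ -103.90 dB
∠G = 0.00° − 162.51° = -162.51°

-103.9 dB, -162.5°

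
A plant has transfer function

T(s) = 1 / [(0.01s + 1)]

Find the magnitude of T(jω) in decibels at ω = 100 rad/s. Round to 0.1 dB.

At ω = 100 rad/s:
pole (1 + j100·0.01) = 1 + j1 → |·| ≈ 1.4142, ∠ ≈ 45.00°
|T| = 1 · 1 / (1.4142) ≈ 0.70711
Gain = 20 log₁₀(0.70711) ≈ -3.01 dB

-3.0 dB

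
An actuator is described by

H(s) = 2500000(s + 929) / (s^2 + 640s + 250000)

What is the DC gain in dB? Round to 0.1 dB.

79.4 dB

H(0) = 2500000·929 / 250000 = 9290
20 log₁₀(9290) ≈ 79.36 dB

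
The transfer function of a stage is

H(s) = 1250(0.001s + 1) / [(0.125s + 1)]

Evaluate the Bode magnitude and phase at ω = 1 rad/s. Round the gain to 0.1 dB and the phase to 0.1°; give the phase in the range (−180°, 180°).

At ω = 1 rad/s:
zero (1 + j1·0.001) = 1 + j0.001 → |·| ≈ 1, ∠ ≈ 0.06°
pole (1 + j1·0.125) = 1 + j0.125 → |·| ≈ 1.0078, ∠ ≈ 7.13°
|H| = 1250 · 1 / (1.0078) ≈ 1240.3
Gain = 20 log₁₀(1240.3) ≈ 61.87 dB
∠H = (0.06°) − (7.13°) = -7.07°

61.9 dB, -7.1°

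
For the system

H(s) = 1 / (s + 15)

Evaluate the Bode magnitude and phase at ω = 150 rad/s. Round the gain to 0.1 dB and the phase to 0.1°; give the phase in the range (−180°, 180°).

-43.6 dB, -84.3°

Substitute s = j150:
Numerator: 1 = 1 + j0
Denominator: (j150) + 15 = 15 + j150
|N| = √(1² + 0²) ≈ 1, ∠N ≈ 0.00°
|D| = √(15² + 150²) ≈ 150.75, ∠D ≈ 84.29°
|H| = 1 / 150.75 ≈ 0.0066335
Gain = 20 log₁₀(0.0066335) ≈ -43.57 dB
∠H = 0.00° − 84.29° = -84.29°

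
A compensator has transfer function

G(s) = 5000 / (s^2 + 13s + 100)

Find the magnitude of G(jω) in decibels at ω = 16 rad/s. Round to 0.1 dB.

At s = jω = j16:
quadratic: (j16)² + 13·j16 + 100 = -156 + j208 → |·| ≈ 260, ∠ ≈ 126.87°
|G| = 5000 / 260 ≈ 19.231
Gain = 20 log₁₀(19.231) ≈ 25.68 dB

25.7 dB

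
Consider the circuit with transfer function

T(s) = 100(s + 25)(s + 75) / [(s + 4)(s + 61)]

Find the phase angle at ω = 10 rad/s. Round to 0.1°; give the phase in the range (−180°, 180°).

-48.1°

At s = jω = j10:
zero (s+25): 25 + j10 → |·| = √(25²+10²) = √725 ≈ 26.926, ∠ = arctan(10/25) ≈ 21.80°
zero (s+75): 75 + j10 → |·| = √(75²+10²) = √5725 ≈ 75.664, ∠ = arctan(10/75) ≈ 7.59°
pole (s+4): 4 + j10 → |·| = √(4²+10²) = √116 ≈ 10.77, ∠ = arctan(10/4) ≈ 68.20°
pole (s+61): 61 + j10 → |·| = √(61²+10²) = √3821 ≈ 61.814, ∠ = arctan(10/61) ≈ 9.31°
∠T = 29.39° − 77.51° = -48.12°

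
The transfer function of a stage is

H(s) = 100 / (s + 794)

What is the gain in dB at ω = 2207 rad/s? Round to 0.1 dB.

At s = jω = j2207:
pole (s+794): 794 + j2207 → |·| = √(794²+2207²) = √5501285 ≈ 2345.5, ∠ = arctan(2207/794) ≈ 70.21°
|H| = 100 / 2345.5 ≈ 0.042635
Gain = 20 log₁₀(0.042635) ≈ -27.40 dB

-27.4 dB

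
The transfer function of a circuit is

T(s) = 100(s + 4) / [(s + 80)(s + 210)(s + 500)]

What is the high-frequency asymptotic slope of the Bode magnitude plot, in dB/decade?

Each pole contributes −20 dB/decade at high frequency; each zero contributes +20 dB/decade.
Net: 1 zero(s) − 3 pole(s) → -40 dB/decade.

-40 dB/decade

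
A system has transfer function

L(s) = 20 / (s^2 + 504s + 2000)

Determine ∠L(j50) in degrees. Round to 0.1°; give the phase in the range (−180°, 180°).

-91.1°

Substitute s = j50:
Numerator: 20 = 20 + j0
Denominator: (j50)^2 + 504(j50) + 2000 = -500 + j25200
|N| = √(20² + 0²) ≈ 20, ∠N ≈ 0.00°
|D| = √(500² + 25200²) ≈ 25205, ∠D ≈ 91.14°
∠L = 0.00° − 91.14° = -91.14°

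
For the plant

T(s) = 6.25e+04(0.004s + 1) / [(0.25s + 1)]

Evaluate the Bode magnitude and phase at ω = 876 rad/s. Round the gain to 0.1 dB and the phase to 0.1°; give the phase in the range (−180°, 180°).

At ω = 876 rad/s:
zero (1 + j876·0.004) = 1 + j3.504 → |·| ≈ 3.6439, ∠ ≈ 74.07°
pole (1 + j876·0.25) = 1 + j219 → |·| ≈ 219, ∠ ≈ 89.74°
|T| = 6.25e+04 · 3.6439 / (219) ≈ 1039.9
Gain = 20 log₁₀(1039.9) ≈ 60.34 dB
∠T = (74.07°) − (89.74°) = -15.67°

60.3 dB, -15.7°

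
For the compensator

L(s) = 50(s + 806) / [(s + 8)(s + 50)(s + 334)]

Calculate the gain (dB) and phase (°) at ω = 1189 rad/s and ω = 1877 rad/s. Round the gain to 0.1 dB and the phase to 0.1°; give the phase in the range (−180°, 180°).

ω = 1189: -87.7 dB, 164.4°; ω = 1877: -96.4 dB, 168.6°

At s = jω = j1189:
zero (s+806): 806 + j1189 → |·| = √(806²+1189²) = √2063357 ≈ 1436.4, ∠ = arctan(1189/806) ≈ 55.87°
pole (s+8): 8 + j1189 → |·| = √(8²+1189²) = √1413785 ≈ 1189, ∠ = arctan(1189/8) ≈ 89.61°
pole (s+50): 50 + j1189 → |·| = √(50²+1189²) = √1416221 ≈ 1190.1, ∠ = arctan(1189/50) ≈ 87.59°
pole (s+334): 334 + j1189 → |·| = √(334²+1189²) = √1525277 ≈ 1235, ∠ = arctan(1189/334) ≈ 74.31°
|L| = 50 · 1436.4 / 1.7476e+09 ≈ 4.1096e-05
Gain = 20 log₁₀(4.1096e-05) ≈ -87.72 dB
∠L = 55.87° − 251.51° = -195.64° ≡ 164.36° (principal value)

At s = jω = j1877:
zero (s+806): 806 + j1877 → |·| = √(806²+1877²) = √4172765 ≈ 2042.7, ∠ = arctan(1877/806) ≈ 66.76°
pole (s+8): 8 + j1877 → |·| = √(8²+1877²) = √3523193 ≈ 1877, ∠ = arctan(1877/8) ≈ 89.76°
pole (s+50): 50 + j1877 → |·| = √(50²+1877²) = √3525629 ≈ 1877.7, ∠ = arctan(1877/50) ≈ 88.47°
pole (s+334): 334 + j1877 → |·| = √(334²+1877²) = √3634685 ≈ 1906.5, ∠ = arctan(1877/334) ≈ 79.91°
|L| = 50 · 2042.7 / 6.7194e+09 ≈ 1.52e-05
Gain = 20 log₁₀(1.52e-05) ≈ -96.36 dB
∠L = 66.76° − 258.14° = -191.38° ≡ 168.62° (principal value)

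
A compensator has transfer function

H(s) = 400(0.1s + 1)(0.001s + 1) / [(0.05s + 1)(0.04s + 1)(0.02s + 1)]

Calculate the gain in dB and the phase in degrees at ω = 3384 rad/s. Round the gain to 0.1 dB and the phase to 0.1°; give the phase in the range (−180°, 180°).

-10.2 dB, -105.0°

At ω = 3384 rad/s:
zero (1 + j3384·0.1) = 1 + j338.4 → |·| ≈ 338.4, ∠ ≈ 89.83°
zero (1 + j3384·0.001) = 1 + j3.384 → |·| ≈ 3.5287, ∠ ≈ 73.54°
pole (1 + j3384·0.05) = 1 + j169.2 → |·| ≈ 169.2, ∠ ≈ 89.66°
pole (1 + j3384·0.04) = 1 + j135.36 → |·| ≈ 135.36, ∠ ≈ 89.58°
pole (1 + j3384·0.02) = 1 + j67.68 → |·| ≈ 67.687, ∠ ≈ 89.15°
|H| = 400 · 338.4 · 3.5287 / (169.2 · 135.36 · 67.687) ≈ 0.30811
Gain = 20 log₁₀(0.30811) ≈ -10.23 dB
∠H = (89.83° + 73.54°) − (89.66° + 89.58° + 89.15°) = -105.02°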